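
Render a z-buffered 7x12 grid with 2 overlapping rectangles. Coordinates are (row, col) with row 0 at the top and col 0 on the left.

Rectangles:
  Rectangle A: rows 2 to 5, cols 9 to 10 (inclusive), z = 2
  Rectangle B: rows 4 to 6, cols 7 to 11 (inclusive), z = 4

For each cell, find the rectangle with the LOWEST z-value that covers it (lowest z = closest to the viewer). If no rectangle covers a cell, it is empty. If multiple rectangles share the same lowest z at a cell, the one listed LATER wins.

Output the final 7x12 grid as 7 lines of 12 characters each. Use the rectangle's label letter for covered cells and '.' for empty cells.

............
............
.........AA.
.........AA.
.......BBAAB
.......BBAAB
.......BBBBB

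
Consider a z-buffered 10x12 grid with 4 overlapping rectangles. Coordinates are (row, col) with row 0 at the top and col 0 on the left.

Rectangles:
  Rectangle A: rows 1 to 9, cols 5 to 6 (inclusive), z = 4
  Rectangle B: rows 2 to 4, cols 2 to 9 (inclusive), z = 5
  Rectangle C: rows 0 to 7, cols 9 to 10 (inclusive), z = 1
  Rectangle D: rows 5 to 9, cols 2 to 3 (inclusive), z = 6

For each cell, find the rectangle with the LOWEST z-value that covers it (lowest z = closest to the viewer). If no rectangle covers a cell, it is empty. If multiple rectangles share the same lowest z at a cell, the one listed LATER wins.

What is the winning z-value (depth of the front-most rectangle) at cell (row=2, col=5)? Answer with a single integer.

Answer: 4

Derivation:
Check cell (2,5):
  A: rows 1-9 cols 5-6 z=4 -> covers; best now A (z=4)
  B: rows 2-4 cols 2-9 z=5 -> covers; best now A (z=4)
  C: rows 0-7 cols 9-10 -> outside (col miss)
  D: rows 5-9 cols 2-3 -> outside (row miss)
Winner: A at z=4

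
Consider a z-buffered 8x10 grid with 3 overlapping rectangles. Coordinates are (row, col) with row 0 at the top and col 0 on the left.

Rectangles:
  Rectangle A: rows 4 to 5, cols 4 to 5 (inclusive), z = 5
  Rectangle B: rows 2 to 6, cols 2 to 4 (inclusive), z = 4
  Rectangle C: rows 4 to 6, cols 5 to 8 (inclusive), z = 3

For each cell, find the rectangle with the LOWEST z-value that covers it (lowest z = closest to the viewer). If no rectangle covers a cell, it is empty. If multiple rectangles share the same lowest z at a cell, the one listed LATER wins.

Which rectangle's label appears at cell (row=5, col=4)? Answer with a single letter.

Check cell (5,4):
  A: rows 4-5 cols 4-5 z=5 -> covers; best now A (z=5)
  B: rows 2-6 cols 2-4 z=4 -> covers; best now B (z=4)
  C: rows 4-6 cols 5-8 -> outside (col miss)
Winner: B at z=4

Answer: B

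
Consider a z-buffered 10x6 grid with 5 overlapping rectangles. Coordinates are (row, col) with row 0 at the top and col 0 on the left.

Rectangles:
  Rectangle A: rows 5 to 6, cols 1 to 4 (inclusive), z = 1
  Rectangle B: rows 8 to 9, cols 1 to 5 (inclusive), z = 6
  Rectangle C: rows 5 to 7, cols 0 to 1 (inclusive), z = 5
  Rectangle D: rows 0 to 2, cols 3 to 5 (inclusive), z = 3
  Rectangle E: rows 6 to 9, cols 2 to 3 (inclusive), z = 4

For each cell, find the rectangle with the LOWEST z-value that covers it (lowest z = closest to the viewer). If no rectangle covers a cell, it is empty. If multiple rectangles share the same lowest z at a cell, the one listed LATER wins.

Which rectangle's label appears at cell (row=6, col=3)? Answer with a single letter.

Answer: A

Derivation:
Check cell (6,3):
  A: rows 5-6 cols 1-4 z=1 -> covers; best now A (z=1)
  B: rows 8-9 cols 1-5 -> outside (row miss)
  C: rows 5-7 cols 0-1 -> outside (col miss)
  D: rows 0-2 cols 3-5 -> outside (row miss)
  E: rows 6-9 cols 2-3 z=4 -> covers; best now A (z=1)
Winner: A at z=1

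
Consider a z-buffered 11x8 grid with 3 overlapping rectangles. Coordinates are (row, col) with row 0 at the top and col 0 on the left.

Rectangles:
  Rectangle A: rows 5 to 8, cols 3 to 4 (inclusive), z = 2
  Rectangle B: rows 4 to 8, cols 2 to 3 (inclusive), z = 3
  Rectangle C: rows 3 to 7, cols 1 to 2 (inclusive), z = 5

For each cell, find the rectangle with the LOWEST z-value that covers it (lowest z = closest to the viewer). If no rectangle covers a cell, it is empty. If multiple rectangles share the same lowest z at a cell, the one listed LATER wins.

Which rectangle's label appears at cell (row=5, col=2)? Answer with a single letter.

Answer: B

Derivation:
Check cell (5,2):
  A: rows 5-8 cols 3-4 -> outside (col miss)
  B: rows 4-8 cols 2-3 z=3 -> covers; best now B (z=3)
  C: rows 3-7 cols 1-2 z=5 -> covers; best now B (z=3)
Winner: B at z=3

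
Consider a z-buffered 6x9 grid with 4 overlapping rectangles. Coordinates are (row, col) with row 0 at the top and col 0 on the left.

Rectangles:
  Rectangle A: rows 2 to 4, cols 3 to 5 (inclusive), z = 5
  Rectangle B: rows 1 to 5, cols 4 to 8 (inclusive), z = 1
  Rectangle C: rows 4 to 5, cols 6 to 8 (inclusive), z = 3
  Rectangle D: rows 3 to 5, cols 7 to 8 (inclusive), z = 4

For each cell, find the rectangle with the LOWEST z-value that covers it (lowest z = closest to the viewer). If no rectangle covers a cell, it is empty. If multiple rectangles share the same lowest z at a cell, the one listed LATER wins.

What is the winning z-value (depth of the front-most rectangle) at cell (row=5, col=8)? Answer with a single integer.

Check cell (5,8):
  A: rows 2-4 cols 3-5 -> outside (row miss)
  B: rows 1-5 cols 4-8 z=1 -> covers; best now B (z=1)
  C: rows 4-5 cols 6-8 z=3 -> covers; best now B (z=1)
  D: rows 3-5 cols 7-8 z=4 -> covers; best now B (z=1)
Winner: B at z=1

Answer: 1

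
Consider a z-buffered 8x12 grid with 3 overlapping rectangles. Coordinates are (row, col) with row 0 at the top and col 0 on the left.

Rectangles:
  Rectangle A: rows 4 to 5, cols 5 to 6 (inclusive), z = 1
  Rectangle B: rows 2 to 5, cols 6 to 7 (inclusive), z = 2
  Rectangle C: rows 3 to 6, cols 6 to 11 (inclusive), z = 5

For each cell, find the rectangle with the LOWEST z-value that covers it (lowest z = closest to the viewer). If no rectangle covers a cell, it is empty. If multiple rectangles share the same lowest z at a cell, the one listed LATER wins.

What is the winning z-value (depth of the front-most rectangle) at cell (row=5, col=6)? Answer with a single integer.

Check cell (5,6):
  A: rows 4-5 cols 5-6 z=1 -> covers; best now A (z=1)
  B: rows 2-5 cols 6-7 z=2 -> covers; best now A (z=1)
  C: rows 3-6 cols 6-11 z=5 -> covers; best now A (z=1)
Winner: A at z=1

Answer: 1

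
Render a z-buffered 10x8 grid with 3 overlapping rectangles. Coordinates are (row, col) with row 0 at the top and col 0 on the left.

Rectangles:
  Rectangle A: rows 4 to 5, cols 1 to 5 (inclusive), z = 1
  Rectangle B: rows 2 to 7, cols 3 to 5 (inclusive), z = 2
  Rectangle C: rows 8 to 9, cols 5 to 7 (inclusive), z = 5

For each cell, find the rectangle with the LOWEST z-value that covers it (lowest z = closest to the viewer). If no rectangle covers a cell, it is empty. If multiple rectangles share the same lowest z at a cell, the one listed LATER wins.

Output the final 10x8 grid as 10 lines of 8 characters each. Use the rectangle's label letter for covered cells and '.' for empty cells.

........
........
...BBB..
...BBB..
.AAAAA..
.AAAAA..
...BBB..
...BBB..
.....CCC
.....CCC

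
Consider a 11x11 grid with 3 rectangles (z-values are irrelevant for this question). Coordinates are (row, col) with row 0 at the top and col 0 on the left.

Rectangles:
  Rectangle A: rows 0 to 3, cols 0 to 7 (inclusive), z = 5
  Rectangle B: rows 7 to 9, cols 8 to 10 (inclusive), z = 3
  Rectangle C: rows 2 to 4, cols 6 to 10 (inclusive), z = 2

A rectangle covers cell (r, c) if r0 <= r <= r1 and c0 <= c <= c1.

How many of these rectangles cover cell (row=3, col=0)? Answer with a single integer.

Check cell (3,0):
  A: rows 0-3 cols 0-7 -> covers
  B: rows 7-9 cols 8-10 -> outside (row miss)
  C: rows 2-4 cols 6-10 -> outside (col miss)
Count covering = 1

Answer: 1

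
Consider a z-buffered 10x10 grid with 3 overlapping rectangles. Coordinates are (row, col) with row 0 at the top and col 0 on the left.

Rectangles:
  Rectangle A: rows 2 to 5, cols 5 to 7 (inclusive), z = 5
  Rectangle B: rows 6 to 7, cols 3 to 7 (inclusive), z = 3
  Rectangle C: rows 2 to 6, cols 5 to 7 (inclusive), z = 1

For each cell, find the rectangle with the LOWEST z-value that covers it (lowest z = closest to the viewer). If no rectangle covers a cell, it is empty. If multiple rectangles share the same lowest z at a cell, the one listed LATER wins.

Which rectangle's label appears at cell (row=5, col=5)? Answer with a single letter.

Check cell (5,5):
  A: rows 2-5 cols 5-7 z=5 -> covers; best now A (z=5)
  B: rows 6-7 cols 3-7 -> outside (row miss)
  C: rows 2-6 cols 5-7 z=1 -> covers; best now C (z=1)
Winner: C at z=1

Answer: C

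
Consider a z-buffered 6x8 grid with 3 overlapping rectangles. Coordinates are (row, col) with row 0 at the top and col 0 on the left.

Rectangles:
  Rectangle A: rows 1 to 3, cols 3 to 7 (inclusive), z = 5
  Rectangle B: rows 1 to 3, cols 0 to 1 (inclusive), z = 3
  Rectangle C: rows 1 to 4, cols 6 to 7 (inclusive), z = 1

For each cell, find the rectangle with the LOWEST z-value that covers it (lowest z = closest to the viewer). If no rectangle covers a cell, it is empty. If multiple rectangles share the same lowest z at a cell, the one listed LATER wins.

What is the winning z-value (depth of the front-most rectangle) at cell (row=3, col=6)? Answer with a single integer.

Answer: 1

Derivation:
Check cell (3,6):
  A: rows 1-3 cols 3-7 z=5 -> covers; best now A (z=5)
  B: rows 1-3 cols 0-1 -> outside (col miss)
  C: rows 1-4 cols 6-7 z=1 -> covers; best now C (z=1)
Winner: C at z=1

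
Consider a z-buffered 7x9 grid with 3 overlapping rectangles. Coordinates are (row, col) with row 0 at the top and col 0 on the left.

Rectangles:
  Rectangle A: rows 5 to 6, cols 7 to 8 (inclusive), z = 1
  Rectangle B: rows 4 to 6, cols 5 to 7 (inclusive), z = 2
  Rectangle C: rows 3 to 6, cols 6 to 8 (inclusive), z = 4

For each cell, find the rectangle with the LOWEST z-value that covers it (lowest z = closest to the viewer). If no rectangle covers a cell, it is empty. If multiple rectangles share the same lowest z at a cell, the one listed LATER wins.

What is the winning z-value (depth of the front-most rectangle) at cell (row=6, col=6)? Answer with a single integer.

Check cell (6,6):
  A: rows 5-6 cols 7-8 -> outside (col miss)
  B: rows 4-6 cols 5-7 z=2 -> covers; best now B (z=2)
  C: rows 3-6 cols 6-8 z=4 -> covers; best now B (z=2)
Winner: B at z=2

Answer: 2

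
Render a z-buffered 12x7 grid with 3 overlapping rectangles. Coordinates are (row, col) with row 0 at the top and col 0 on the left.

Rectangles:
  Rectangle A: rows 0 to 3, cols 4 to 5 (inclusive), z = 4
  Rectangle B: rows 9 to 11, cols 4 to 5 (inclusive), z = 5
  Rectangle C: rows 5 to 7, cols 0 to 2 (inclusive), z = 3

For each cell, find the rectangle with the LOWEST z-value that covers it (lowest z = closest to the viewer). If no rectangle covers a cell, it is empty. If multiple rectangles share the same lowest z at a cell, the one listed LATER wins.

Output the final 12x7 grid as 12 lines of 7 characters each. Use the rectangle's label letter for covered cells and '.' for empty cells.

....AA.
....AA.
....AA.
....AA.
.......
CCC....
CCC....
CCC....
.......
....BB.
....BB.
....BB.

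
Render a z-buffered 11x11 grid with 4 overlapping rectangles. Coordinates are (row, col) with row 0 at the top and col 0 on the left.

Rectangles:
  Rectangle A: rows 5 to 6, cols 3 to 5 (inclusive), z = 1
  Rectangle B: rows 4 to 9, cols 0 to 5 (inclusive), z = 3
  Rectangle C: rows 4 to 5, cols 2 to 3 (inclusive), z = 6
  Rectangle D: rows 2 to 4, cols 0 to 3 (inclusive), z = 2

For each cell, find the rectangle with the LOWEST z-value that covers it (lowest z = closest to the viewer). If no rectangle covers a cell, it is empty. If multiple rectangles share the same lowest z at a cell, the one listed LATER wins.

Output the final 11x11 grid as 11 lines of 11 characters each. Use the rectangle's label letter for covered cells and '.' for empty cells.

...........
...........
DDDD.......
DDDD.......
DDDDBB.....
BBBAAA.....
BBBAAA.....
BBBBBB.....
BBBBBB.....
BBBBBB.....
...........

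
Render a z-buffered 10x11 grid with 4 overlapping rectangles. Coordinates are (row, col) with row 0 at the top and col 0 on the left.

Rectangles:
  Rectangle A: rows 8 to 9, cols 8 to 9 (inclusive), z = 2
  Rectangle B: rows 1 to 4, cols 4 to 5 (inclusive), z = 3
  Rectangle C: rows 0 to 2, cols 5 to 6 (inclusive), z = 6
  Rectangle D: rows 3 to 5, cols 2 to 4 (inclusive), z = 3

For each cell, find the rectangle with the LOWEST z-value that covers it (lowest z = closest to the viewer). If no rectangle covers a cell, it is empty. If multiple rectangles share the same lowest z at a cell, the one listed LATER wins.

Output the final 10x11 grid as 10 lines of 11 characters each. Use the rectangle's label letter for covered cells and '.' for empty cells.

.....CC....
....BBC....
....BBC....
..DDDB.....
..DDDB.....
..DDD......
...........
...........
........AA.
........AA.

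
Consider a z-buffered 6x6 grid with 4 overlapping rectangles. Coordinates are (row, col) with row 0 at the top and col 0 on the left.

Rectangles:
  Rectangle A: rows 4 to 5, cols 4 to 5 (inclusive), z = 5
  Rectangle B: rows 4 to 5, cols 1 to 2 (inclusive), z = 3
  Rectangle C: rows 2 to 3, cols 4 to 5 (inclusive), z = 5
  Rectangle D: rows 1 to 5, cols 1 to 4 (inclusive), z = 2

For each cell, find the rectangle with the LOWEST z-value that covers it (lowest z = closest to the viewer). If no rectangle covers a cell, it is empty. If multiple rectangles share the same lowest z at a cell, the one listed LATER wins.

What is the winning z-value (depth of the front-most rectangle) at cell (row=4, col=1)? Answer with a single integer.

Check cell (4,1):
  A: rows 4-5 cols 4-5 -> outside (col miss)
  B: rows 4-5 cols 1-2 z=3 -> covers; best now B (z=3)
  C: rows 2-3 cols 4-5 -> outside (row miss)
  D: rows 1-5 cols 1-4 z=2 -> covers; best now D (z=2)
Winner: D at z=2

Answer: 2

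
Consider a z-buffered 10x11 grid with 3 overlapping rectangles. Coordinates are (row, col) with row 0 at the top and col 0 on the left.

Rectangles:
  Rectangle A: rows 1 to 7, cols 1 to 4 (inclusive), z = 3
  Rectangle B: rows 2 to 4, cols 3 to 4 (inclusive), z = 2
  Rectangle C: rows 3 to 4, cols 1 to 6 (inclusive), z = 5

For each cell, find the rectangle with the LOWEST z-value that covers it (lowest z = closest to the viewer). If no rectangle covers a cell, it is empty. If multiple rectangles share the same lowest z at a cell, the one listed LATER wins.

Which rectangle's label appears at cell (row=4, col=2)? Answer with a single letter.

Answer: A

Derivation:
Check cell (4,2):
  A: rows 1-7 cols 1-4 z=3 -> covers; best now A (z=3)
  B: rows 2-4 cols 3-4 -> outside (col miss)
  C: rows 3-4 cols 1-6 z=5 -> covers; best now A (z=3)
Winner: A at z=3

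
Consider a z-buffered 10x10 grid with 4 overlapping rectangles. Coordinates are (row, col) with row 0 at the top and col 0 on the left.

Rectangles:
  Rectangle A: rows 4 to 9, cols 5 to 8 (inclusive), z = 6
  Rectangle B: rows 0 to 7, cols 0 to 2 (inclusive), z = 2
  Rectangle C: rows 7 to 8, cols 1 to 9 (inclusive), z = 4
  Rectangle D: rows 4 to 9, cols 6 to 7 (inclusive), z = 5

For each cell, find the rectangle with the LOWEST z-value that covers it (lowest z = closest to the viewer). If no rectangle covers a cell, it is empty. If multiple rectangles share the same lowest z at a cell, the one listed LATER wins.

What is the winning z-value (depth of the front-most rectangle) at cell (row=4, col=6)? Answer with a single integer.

Answer: 5

Derivation:
Check cell (4,6):
  A: rows 4-9 cols 5-8 z=6 -> covers; best now A (z=6)
  B: rows 0-7 cols 0-2 -> outside (col miss)
  C: rows 7-8 cols 1-9 -> outside (row miss)
  D: rows 4-9 cols 6-7 z=5 -> covers; best now D (z=5)
Winner: D at z=5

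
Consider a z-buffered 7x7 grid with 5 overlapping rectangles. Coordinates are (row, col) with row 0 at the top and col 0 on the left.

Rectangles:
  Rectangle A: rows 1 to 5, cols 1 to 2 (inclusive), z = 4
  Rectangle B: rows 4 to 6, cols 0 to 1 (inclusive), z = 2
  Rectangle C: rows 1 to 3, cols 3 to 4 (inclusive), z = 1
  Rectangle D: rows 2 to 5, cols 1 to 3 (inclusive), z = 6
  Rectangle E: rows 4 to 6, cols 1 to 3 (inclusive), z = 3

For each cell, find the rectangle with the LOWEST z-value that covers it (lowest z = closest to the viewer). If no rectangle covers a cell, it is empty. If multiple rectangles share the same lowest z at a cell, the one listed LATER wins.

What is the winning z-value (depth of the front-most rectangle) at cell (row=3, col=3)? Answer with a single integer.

Answer: 1

Derivation:
Check cell (3,3):
  A: rows 1-5 cols 1-2 -> outside (col miss)
  B: rows 4-6 cols 0-1 -> outside (row miss)
  C: rows 1-3 cols 3-4 z=1 -> covers; best now C (z=1)
  D: rows 2-5 cols 1-3 z=6 -> covers; best now C (z=1)
  E: rows 4-6 cols 1-3 -> outside (row miss)
Winner: C at z=1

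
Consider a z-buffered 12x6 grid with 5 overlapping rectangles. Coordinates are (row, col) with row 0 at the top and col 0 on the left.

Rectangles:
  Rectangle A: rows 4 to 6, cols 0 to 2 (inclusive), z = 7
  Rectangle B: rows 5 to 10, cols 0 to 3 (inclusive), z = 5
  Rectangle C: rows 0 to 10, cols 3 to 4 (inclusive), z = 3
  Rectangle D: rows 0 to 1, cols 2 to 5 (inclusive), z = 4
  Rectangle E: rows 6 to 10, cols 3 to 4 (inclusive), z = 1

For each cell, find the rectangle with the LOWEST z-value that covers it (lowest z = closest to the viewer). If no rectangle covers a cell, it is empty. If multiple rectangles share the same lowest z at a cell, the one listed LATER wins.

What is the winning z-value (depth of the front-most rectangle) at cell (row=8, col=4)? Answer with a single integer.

Check cell (8,4):
  A: rows 4-6 cols 0-2 -> outside (row miss)
  B: rows 5-10 cols 0-3 -> outside (col miss)
  C: rows 0-10 cols 3-4 z=3 -> covers; best now C (z=3)
  D: rows 0-1 cols 2-5 -> outside (row miss)
  E: rows 6-10 cols 3-4 z=1 -> covers; best now E (z=1)
Winner: E at z=1

Answer: 1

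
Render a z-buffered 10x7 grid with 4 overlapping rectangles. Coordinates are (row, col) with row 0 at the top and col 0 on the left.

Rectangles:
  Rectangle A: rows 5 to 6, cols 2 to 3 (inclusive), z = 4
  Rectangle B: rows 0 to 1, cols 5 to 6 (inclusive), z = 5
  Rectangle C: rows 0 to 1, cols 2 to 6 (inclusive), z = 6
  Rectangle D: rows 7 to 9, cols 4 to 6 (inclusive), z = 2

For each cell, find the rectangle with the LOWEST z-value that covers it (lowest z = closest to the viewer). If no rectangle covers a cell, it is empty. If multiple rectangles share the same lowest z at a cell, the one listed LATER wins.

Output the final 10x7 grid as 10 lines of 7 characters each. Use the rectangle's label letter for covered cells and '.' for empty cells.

..CCCBB
..CCCBB
.......
.......
.......
..AA...
..AA...
....DDD
....DDD
....DDD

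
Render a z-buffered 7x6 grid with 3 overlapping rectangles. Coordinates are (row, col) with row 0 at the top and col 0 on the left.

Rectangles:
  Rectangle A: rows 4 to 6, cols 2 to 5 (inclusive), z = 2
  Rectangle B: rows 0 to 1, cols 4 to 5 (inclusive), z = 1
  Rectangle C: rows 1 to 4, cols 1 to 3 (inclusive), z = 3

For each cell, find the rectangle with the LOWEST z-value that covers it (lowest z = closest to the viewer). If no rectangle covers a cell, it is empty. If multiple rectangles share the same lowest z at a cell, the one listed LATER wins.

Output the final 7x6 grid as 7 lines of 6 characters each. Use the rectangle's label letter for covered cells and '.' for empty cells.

....BB
.CCCBB
.CCC..
.CCC..
.CAAAA
..AAAA
..AAAA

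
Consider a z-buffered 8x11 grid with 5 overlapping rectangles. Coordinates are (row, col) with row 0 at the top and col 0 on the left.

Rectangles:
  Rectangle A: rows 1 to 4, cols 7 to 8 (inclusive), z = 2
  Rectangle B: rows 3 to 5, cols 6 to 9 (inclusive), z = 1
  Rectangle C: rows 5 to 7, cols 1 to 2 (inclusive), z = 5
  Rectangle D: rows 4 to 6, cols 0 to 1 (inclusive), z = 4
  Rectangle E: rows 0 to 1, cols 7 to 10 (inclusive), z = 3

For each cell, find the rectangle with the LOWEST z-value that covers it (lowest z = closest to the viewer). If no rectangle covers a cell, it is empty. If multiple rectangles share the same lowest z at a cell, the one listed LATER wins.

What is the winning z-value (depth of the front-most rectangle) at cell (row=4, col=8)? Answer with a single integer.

Answer: 1

Derivation:
Check cell (4,8):
  A: rows 1-4 cols 7-8 z=2 -> covers; best now A (z=2)
  B: rows 3-5 cols 6-9 z=1 -> covers; best now B (z=1)
  C: rows 5-7 cols 1-2 -> outside (row miss)
  D: rows 4-6 cols 0-1 -> outside (col miss)
  E: rows 0-1 cols 7-10 -> outside (row miss)
Winner: B at z=1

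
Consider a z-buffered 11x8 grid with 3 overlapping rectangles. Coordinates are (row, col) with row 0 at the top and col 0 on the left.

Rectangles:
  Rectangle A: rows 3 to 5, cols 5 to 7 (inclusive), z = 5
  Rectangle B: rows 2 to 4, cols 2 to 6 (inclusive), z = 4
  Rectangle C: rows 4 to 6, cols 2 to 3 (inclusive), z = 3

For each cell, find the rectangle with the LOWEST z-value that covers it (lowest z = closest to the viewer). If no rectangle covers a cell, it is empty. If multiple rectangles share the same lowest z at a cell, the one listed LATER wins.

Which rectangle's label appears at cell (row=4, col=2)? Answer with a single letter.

Check cell (4,2):
  A: rows 3-5 cols 5-7 -> outside (col miss)
  B: rows 2-4 cols 2-6 z=4 -> covers; best now B (z=4)
  C: rows 4-6 cols 2-3 z=3 -> covers; best now C (z=3)
Winner: C at z=3

Answer: C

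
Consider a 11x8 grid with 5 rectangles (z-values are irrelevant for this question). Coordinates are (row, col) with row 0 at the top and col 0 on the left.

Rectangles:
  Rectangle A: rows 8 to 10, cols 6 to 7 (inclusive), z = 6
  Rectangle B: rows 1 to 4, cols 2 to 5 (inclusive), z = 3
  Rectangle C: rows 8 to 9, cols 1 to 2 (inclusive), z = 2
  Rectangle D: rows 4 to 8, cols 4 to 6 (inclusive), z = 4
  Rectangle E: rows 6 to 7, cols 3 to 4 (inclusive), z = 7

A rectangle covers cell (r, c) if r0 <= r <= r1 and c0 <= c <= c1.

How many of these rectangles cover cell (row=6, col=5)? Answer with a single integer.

Check cell (6,5):
  A: rows 8-10 cols 6-7 -> outside (row miss)
  B: rows 1-4 cols 2-5 -> outside (row miss)
  C: rows 8-9 cols 1-2 -> outside (row miss)
  D: rows 4-8 cols 4-6 -> covers
  E: rows 6-7 cols 3-4 -> outside (col miss)
Count covering = 1

Answer: 1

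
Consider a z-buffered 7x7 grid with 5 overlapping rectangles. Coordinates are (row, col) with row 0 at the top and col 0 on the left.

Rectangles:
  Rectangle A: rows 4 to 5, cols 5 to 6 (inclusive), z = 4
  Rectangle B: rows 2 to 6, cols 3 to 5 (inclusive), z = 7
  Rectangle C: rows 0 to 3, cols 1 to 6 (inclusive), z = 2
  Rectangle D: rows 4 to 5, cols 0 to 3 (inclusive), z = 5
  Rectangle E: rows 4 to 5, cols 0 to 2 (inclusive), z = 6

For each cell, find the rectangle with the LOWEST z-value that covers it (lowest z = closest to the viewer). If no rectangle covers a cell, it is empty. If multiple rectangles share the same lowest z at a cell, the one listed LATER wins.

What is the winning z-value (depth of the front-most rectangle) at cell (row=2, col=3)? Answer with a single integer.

Check cell (2,3):
  A: rows 4-5 cols 5-6 -> outside (row miss)
  B: rows 2-6 cols 3-5 z=7 -> covers; best now B (z=7)
  C: rows 0-3 cols 1-6 z=2 -> covers; best now C (z=2)
  D: rows 4-5 cols 0-3 -> outside (row miss)
  E: rows 4-5 cols 0-2 -> outside (row miss)
Winner: C at z=2

Answer: 2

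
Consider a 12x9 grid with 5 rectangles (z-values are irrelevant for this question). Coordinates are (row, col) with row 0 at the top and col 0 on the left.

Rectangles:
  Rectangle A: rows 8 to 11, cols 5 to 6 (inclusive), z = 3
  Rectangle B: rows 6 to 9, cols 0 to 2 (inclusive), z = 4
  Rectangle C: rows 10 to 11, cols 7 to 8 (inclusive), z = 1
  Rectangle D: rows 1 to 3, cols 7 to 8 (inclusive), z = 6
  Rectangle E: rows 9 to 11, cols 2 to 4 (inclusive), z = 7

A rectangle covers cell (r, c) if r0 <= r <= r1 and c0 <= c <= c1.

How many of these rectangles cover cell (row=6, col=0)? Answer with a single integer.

Answer: 1

Derivation:
Check cell (6,0):
  A: rows 8-11 cols 5-6 -> outside (row miss)
  B: rows 6-9 cols 0-2 -> covers
  C: rows 10-11 cols 7-8 -> outside (row miss)
  D: rows 1-3 cols 7-8 -> outside (row miss)
  E: rows 9-11 cols 2-4 -> outside (row miss)
Count covering = 1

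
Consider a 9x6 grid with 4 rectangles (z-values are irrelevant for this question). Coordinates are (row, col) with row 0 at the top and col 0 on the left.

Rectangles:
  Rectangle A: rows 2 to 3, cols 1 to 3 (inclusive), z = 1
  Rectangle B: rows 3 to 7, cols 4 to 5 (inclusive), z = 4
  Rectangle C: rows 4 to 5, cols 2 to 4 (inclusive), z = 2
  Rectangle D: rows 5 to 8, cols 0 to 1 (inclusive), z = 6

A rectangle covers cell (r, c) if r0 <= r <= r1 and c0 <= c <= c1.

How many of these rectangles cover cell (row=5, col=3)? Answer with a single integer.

Answer: 1

Derivation:
Check cell (5,3):
  A: rows 2-3 cols 1-3 -> outside (row miss)
  B: rows 3-7 cols 4-5 -> outside (col miss)
  C: rows 4-5 cols 2-4 -> covers
  D: rows 5-8 cols 0-1 -> outside (col miss)
Count covering = 1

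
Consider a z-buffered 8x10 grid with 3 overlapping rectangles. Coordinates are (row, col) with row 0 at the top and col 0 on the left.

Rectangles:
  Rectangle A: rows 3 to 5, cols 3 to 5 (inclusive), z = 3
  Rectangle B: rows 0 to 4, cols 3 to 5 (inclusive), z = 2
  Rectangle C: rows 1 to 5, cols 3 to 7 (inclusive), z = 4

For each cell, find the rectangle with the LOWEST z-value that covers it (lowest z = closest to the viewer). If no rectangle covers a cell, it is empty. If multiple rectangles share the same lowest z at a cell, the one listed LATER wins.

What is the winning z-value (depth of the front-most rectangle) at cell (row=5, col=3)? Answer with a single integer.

Check cell (5,3):
  A: rows 3-5 cols 3-5 z=3 -> covers; best now A (z=3)
  B: rows 0-4 cols 3-5 -> outside (row miss)
  C: rows 1-5 cols 3-7 z=4 -> covers; best now A (z=3)
Winner: A at z=3

Answer: 3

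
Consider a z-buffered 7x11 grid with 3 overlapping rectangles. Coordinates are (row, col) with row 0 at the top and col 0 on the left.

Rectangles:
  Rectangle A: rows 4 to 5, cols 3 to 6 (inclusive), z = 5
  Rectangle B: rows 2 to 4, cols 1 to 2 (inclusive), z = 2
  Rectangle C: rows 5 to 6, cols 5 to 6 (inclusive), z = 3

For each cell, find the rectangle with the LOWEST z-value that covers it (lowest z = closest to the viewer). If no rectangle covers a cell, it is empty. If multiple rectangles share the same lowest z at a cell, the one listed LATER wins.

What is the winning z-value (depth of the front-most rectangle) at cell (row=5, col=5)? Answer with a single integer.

Check cell (5,5):
  A: rows 4-5 cols 3-6 z=5 -> covers; best now A (z=5)
  B: rows 2-4 cols 1-2 -> outside (row miss)
  C: rows 5-6 cols 5-6 z=3 -> covers; best now C (z=3)
Winner: C at z=3

Answer: 3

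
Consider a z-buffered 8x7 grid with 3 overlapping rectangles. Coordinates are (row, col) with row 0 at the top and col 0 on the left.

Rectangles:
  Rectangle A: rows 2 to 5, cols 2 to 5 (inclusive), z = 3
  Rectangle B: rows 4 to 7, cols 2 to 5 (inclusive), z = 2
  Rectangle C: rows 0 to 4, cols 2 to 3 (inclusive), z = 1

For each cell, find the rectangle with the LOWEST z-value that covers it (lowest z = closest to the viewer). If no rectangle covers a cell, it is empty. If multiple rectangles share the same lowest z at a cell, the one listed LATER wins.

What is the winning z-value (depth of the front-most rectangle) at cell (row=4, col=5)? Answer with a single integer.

Answer: 2

Derivation:
Check cell (4,5):
  A: rows 2-5 cols 2-5 z=3 -> covers; best now A (z=3)
  B: rows 4-7 cols 2-5 z=2 -> covers; best now B (z=2)
  C: rows 0-4 cols 2-3 -> outside (col miss)
Winner: B at z=2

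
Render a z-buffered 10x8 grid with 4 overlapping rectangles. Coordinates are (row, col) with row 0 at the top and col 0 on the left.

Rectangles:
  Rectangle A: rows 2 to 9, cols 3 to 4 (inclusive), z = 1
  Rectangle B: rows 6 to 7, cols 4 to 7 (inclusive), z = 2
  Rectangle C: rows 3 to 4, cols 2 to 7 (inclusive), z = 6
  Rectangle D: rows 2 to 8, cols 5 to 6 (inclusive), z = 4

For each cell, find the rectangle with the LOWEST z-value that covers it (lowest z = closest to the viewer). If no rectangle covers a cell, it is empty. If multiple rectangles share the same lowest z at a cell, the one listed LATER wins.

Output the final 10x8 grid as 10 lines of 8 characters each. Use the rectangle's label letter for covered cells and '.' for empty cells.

........
........
...AADD.
..CAADDC
..CAADDC
...AADD.
...AABBB
...AABBB
...AADD.
...AA...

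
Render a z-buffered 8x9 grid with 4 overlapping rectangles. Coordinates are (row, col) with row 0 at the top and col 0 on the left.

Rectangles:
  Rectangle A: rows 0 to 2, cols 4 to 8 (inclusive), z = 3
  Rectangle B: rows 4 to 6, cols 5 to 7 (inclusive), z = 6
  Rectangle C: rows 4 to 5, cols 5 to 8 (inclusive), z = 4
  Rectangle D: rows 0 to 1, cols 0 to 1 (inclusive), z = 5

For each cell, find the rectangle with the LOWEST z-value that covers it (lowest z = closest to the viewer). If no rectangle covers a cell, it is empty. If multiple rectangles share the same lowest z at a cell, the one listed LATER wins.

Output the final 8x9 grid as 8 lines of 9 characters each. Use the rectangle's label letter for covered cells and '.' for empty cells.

DD..AAAAA
DD..AAAAA
....AAAAA
.........
.....CCCC
.....CCCC
.....BBB.
.........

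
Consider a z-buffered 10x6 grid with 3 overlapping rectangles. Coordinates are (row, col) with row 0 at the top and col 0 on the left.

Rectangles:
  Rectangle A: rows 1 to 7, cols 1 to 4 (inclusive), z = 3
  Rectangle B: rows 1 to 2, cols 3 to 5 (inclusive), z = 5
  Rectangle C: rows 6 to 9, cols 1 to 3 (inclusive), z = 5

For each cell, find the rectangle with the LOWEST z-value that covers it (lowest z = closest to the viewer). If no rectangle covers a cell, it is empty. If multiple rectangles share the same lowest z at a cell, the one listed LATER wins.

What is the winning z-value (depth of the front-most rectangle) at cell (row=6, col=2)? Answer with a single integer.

Check cell (6,2):
  A: rows 1-7 cols 1-4 z=3 -> covers; best now A (z=3)
  B: rows 1-2 cols 3-5 -> outside (row miss)
  C: rows 6-9 cols 1-3 z=5 -> covers; best now A (z=3)
Winner: A at z=3

Answer: 3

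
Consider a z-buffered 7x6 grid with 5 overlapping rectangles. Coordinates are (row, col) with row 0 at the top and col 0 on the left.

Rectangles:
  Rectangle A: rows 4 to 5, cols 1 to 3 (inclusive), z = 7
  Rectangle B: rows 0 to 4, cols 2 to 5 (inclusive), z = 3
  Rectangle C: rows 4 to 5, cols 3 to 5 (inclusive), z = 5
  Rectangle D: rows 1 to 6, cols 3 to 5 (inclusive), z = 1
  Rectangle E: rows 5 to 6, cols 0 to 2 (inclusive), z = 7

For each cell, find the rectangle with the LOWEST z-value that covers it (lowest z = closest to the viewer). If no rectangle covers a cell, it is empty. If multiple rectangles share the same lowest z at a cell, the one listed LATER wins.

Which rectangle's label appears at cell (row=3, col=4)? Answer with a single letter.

Answer: D

Derivation:
Check cell (3,4):
  A: rows 4-5 cols 1-3 -> outside (row miss)
  B: rows 0-4 cols 2-5 z=3 -> covers; best now B (z=3)
  C: rows 4-5 cols 3-5 -> outside (row miss)
  D: rows 1-6 cols 3-5 z=1 -> covers; best now D (z=1)
  E: rows 5-6 cols 0-2 -> outside (row miss)
Winner: D at z=1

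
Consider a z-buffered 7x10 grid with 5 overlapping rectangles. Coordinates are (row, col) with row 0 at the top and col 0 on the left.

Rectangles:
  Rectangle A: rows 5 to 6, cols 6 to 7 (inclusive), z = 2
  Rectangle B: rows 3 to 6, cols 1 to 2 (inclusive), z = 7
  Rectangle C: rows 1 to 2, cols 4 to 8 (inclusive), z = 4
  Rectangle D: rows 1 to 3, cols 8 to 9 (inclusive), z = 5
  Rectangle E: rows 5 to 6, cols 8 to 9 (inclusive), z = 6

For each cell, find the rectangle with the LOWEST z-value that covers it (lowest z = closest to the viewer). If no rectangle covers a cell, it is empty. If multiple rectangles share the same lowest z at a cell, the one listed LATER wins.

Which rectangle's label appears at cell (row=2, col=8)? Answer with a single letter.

Answer: C

Derivation:
Check cell (2,8):
  A: rows 5-6 cols 6-7 -> outside (row miss)
  B: rows 3-6 cols 1-2 -> outside (row miss)
  C: rows 1-2 cols 4-8 z=4 -> covers; best now C (z=4)
  D: rows 1-3 cols 8-9 z=5 -> covers; best now C (z=4)
  E: rows 5-6 cols 8-9 -> outside (row miss)
Winner: C at z=4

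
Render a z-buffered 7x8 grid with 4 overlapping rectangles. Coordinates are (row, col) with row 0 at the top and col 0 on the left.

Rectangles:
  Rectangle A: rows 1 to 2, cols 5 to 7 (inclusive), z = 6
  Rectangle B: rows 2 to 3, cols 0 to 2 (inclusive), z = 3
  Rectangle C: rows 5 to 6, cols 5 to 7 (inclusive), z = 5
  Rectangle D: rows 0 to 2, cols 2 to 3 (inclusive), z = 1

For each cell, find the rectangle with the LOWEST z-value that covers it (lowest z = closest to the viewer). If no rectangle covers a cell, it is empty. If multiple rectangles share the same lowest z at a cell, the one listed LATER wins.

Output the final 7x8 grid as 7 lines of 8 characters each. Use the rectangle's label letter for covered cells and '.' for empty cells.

..DD....
..DD.AAA
BBDD.AAA
BBB.....
........
.....CCC
.....CCC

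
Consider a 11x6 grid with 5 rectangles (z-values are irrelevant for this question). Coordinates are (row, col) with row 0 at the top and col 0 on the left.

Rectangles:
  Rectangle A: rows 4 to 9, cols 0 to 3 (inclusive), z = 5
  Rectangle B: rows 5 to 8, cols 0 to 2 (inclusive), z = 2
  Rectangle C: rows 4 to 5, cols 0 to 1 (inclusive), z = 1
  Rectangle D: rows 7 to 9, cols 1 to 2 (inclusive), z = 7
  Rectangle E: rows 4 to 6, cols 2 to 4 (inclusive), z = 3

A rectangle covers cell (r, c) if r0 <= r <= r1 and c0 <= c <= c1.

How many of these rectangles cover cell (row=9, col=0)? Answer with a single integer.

Check cell (9,0):
  A: rows 4-9 cols 0-3 -> covers
  B: rows 5-8 cols 0-2 -> outside (row miss)
  C: rows 4-5 cols 0-1 -> outside (row miss)
  D: rows 7-9 cols 1-2 -> outside (col miss)
  E: rows 4-6 cols 2-4 -> outside (row miss)
Count covering = 1

Answer: 1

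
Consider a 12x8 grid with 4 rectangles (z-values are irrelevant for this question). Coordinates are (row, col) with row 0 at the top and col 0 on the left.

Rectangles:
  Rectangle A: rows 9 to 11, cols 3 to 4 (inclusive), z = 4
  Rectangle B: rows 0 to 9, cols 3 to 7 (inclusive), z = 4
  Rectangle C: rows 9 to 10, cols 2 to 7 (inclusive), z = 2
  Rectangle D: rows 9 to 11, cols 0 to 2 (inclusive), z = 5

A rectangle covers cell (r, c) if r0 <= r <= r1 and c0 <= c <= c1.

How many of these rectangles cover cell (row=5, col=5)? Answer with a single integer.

Check cell (5,5):
  A: rows 9-11 cols 3-4 -> outside (row miss)
  B: rows 0-9 cols 3-7 -> covers
  C: rows 9-10 cols 2-7 -> outside (row miss)
  D: rows 9-11 cols 0-2 -> outside (row miss)
Count covering = 1

Answer: 1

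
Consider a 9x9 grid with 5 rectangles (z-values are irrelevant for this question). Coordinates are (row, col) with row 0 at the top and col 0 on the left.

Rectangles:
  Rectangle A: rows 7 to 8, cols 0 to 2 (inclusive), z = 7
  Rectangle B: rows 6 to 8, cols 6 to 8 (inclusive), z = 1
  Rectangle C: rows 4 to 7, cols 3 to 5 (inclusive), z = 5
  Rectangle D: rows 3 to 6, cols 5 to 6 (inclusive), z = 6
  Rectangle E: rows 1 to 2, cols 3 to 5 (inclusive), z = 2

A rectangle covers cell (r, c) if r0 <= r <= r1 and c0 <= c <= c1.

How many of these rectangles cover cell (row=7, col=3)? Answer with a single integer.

Answer: 1

Derivation:
Check cell (7,3):
  A: rows 7-8 cols 0-2 -> outside (col miss)
  B: rows 6-8 cols 6-8 -> outside (col miss)
  C: rows 4-7 cols 3-5 -> covers
  D: rows 3-6 cols 5-6 -> outside (row miss)
  E: rows 1-2 cols 3-5 -> outside (row miss)
Count covering = 1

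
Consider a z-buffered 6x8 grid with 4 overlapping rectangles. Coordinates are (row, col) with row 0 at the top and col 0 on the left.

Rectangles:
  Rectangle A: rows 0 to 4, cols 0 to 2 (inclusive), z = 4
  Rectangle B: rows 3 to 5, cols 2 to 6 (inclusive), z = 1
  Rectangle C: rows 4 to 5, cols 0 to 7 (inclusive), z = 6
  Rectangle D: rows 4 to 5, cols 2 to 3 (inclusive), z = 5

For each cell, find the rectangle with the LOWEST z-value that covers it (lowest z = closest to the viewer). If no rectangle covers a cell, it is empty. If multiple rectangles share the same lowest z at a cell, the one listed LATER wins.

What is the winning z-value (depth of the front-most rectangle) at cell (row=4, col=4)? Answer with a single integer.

Check cell (4,4):
  A: rows 0-4 cols 0-2 -> outside (col miss)
  B: rows 3-5 cols 2-6 z=1 -> covers; best now B (z=1)
  C: rows 4-5 cols 0-7 z=6 -> covers; best now B (z=1)
  D: rows 4-5 cols 2-3 -> outside (col miss)
Winner: B at z=1

Answer: 1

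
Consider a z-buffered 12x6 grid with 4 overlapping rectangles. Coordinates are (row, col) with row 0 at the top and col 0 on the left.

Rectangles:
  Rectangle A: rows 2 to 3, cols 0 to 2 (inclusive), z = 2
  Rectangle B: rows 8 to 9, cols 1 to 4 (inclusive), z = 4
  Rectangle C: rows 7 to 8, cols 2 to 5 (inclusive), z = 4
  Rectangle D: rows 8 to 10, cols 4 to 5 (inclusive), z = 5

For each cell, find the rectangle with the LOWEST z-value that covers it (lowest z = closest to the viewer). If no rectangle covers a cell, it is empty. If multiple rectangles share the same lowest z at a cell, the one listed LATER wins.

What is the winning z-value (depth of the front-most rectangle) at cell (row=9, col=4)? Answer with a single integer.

Answer: 4

Derivation:
Check cell (9,4):
  A: rows 2-3 cols 0-2 -> outside (row miss)
  B: rows 8-9 cols 1-4 z=4 -> covers; best now B (z=4)
  C: rows 7-8 cols 2-5 -> outside (row miss)
  D: rows 8-10 cols 4-5 z=5 -> covers; best now B (z=4)
Winner: B at z=4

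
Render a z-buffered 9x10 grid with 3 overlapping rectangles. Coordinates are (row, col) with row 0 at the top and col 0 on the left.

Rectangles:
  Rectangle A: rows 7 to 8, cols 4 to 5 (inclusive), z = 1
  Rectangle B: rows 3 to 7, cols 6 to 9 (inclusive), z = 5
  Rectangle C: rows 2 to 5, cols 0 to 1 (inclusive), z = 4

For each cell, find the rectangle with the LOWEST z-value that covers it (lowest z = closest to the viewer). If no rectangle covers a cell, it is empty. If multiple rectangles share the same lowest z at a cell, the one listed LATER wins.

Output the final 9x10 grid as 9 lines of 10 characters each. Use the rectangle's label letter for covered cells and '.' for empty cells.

..........
..........
CC........
CC....BBBB
CC....BBBB
CC....BBBB
......BBBB
....AABBBB
....AA....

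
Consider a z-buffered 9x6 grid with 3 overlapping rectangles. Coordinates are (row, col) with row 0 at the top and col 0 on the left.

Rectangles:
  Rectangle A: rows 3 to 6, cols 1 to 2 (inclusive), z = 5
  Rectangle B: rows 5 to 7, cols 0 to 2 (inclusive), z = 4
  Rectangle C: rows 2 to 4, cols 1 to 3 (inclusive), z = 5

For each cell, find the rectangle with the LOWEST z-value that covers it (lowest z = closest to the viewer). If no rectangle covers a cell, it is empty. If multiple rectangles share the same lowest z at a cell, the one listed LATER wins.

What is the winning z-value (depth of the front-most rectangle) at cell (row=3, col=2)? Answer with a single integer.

Answer: 5

Derivation:
Check cell (3,2):
  A: rows 3-6 cols 1-2 z=5 -> covers; best now A (z=5)
  B: rows 5-7 cols 0-2 -> outside (row miss)
  C: rows 2-4 cols 1-3 z=5 -> covers; best now C (z=5)
Winner: C at z=5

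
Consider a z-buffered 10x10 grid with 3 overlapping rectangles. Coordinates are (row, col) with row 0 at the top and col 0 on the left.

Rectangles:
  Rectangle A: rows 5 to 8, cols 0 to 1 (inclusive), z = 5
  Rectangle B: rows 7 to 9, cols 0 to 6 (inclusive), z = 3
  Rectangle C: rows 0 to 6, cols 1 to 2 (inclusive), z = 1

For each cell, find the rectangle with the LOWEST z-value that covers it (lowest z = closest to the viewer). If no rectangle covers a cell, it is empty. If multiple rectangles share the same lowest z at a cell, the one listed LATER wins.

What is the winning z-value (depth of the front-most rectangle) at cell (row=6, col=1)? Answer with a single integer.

Answer: 1

Derivation:
Check cell (6,1):
  A: rows 5-8 cols 0-1 z=5 -> covers; best now A (z=5)
  B: rows 7-9 cols 0-6 -> outside (row miss)
  C: rows 0-6 cols 1-2 z=1 -> covers; best now C (z=1)
Winner: C at z=1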